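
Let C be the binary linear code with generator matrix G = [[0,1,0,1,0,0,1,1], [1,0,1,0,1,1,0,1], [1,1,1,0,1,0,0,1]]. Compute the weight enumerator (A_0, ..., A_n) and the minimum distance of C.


Weight distribution: A_0 = 1, A_2 = 1, A_4 = 2, A_5 = 3, A_7 = 1. Minimum distance d = 2.

Enumerate all 2^3 = 8 messages m ∈ F_2^3.
For each, compute codeword c = mG in F_2^8, then tally its weight.
  m = 000 → c = 00000000, weight = 0.
  m = 100 → c = 01010011, weight = 4.
  m = 010 → c = 10101101, weight = 5.
  m = 110 → c = 11111110, weight = 7.
  m = 001 → c = 11101001, weight = 5.
  m = 101 → c = 10111010, weight = 5.
  m = 011 → c = 01000100, weight = 2.
  m = 111 → c = 00010111, weight = 4.
Tally weights:
  weight 0: 1 codewords.
  weight 2: 1 codewords.
  weight 4: 2 codewords.
  weight 5: 3 codewords.
  weight 7: 1 codewords.
Minimum distance d = smallest w > 0 with A_w > 0 = 2.
Sanity: Σ A_w = 8 = 2^3 = 8 ✓.


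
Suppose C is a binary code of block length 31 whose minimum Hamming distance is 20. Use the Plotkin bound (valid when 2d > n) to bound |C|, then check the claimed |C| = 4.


Plotkin bound M ≤ 4; given |C| = 4 ≤ bound (satisfied).

Check applicability: 2d = 40, n = 31.
2d − n = 9 > 0, so Plotkin applies.
Compute d/(2d−n) = 20/9 ≈ 2.2222.
⌊d/(2d−n)⌋ = 2.
Plotkin bound: M ≤ 2·2 = 4.
Given |C| = 4, check: satisfied.
This |C| is at the Plotkin bound.


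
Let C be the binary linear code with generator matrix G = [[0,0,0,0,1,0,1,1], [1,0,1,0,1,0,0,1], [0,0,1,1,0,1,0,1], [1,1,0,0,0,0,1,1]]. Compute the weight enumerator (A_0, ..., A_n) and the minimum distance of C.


Weight distribution: A_0 = 1, A_3 = 5, A_4 = 5, A_5 = 2, A_6 = 2, A_7 = 1. Minimum distance d = 3.

Enumerate all 2^4 = 16 messages m ∈ F_2^4.
For each, compute codeword c = mG in F_2^8, then tally its weight.
  m = 0000 → c = 00000000, weight = 0.
  m = 1000 → c = 00001011, weight = 3.
  m = 0100 → c = 10101001, weight = 4.
  m = 1100 → c = 10100010, weight = 3.
  m = 0010 → c = 00110101, weight = 4.
  m = 1010 → c = 00111110, weight = 5.
  m = 0110 → c = 10011100, weight = 4.
  m = 1110 → c = 10010111, weight = 5.
  m = 0001 → c = 11000011, weight = 4.
  m = 1001 → c = 11001000, weight = 3.
  m = 0101 → c = 01101010, weight = 4.
  m = 1101 → c = 01100001, weight = 3.
  m = 0011 → c = 11110110, weight = 6.
  m = 1011 → c = 11111101, weight = 7.
  m = 0111 → c = 01011111, weight = 6.
  m = 1111 → c = 01010100, weight = 3.
Tally weights:
  weight 0: 1 codewords.
  weight 3: 5 codewords.
  weight 4: 5 codewords.
  weight 5: 2 codewords.
  weight 6: 2 codewords.
  weight 7: 1 codewords.
Minimum distance d = smallest w > 0 with A_w > 0 = 3.
Sanity: Σ A_w = 16 = 2^4 = 16 ✓.


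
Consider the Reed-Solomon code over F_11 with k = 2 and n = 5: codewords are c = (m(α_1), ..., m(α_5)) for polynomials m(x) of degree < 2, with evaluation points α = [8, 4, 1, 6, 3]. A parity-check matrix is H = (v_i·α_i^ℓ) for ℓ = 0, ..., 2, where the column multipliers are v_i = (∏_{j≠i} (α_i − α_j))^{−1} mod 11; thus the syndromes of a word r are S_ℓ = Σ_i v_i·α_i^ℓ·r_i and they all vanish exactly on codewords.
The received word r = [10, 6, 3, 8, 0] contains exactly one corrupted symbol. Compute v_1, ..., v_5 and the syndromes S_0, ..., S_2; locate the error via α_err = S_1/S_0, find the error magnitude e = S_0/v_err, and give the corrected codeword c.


S = (2, 6, 7), error at position 5, error magnitude e = 6, c = [10, 6, 3, 8, 5].

Step 1: column multipliers v_i = (∏_{j≠i}(α_i − α_j))^{−1} mod 11.
  i = 1 (α = 8): (8−4)(8−1)(8−6)(8−3) = 4·7·2·5 = 280 ≡ 5, so v_1 = 5^{−1} = 9 (mod 11).
  i = 2 (α = 4): (4−8)(4−1)(4−6)(4−3) = (−4)·3·(−2)·1 = 24 ≡ 2, so v_2 = 2^{−1} = 6 (mod 11).
  i = 3 (α = 1): (1−8)(1−4)(1−6)(1−3) = (−7)·(−3)·(−5)·(−2) = 210 ≡ 1, so v_3 = 1^{−1} = 1 (mod 11).
  i = 4 (α = 6): (6−8)(6−4)(6−1)(6−3) = (−2)·2·5·3 = −60 ≡ 6, so v_4 = 6^{−1} = 2 (mod 11).
  i = 5 (α = 3): (3−8)(3−4)(3−1)(3−6) = (−5)·(−1)·2·(−3) = −30 ≡ 3, so v_5 = 3^{−1} = 4 (mod 11).
  v = [9, 6, 1, 2, 4].
Step 2: syndromes of r = [10, 6, 3, 8, 0] (all sums mod 11).
  S_0 = Σ v_i r_i = 9·10 + 6·6 + 1·3 + 2·8 + 4·0 = 145 ≡ 2.
  S_1 = Σ v_i α_i r_i = 9·8·10 + 6·4·6 + 1·1·3 + 2·6·8 + 4·3·0 = 963 ≡ 6.
  α_i^2 mod 11 = [9, 5, 1, 3, 9].
  S_2 = Σ v_i α_i^2 r_i = 9·9·10 + 6·5·6 + 1·1·3 + 2·3·8 + 4·9·0 = 1041 ≡ 7.
  S = (2, 6, 7) ≠ 0, so r is not a codeword (an error is present).
Step 3: locate the error. For a single error e at position i, S_ℓ = v_i·e·α_i^ℓ, so α_err = S_1/S_0.
  S_0^{−1} = 2^{−1} = 6 (mod 11), so α_err = 6·6 = 36 ≡ 3 = α_5. Error position i = 5.
  Consistency check: S_2/S_1 = 7·2 = 14 ≡ 3 = α_err ✓ (single-error assumption holds).
Step 4: error magnitude e = S_0/v_5 = S_0·∏_{j≠5}(α_5 − α_j) = 2·3 = 6 ≡ 6 (mod 11).
Step 5: correct position 5: c_5 = r_5 − e = 0 − 6 ≡ 5 (mod 11). Hence c = [10, 6, 3, 8, 5].
  Check: interpolating c through the α_i gives m(x) = 2 + 1·x (degree < 2) with m(α_i) = c_i for every i, so c is indeed a codeword.


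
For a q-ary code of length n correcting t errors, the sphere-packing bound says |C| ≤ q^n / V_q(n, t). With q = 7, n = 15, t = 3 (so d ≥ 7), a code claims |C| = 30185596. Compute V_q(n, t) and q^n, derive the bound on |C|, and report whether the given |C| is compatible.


V_q(n, t) = 102151, q^n = 4747561509943, Hamming bound = 46475918, |C| = 30185596 ≤ bound (satisfied).

Step 1: Compute V_q(n, t) = Σ_{j=0}^3 C(n, j) (q−1)^j.
  j = 0: C(15,0)·(6)^0 = 1·1 = 1.
  j = 1: C(15,1)·(6)^1 = 15·6 = 90.
  j = 2: C(15,2)·(6)^2 = 105·36 = 3780.
  j = 3: C(15,3)·(6)^3 = 455·216 = 98280.
  V_q(n, t) = 1 + 90 + 3780 + 98280 = 102151.
Step 2: q^n = 7^15 = 4747561509943.
Step 3: Hamming bound ⌊q^n / V_q(n,t)⌋ = ⌊4747561509943/102151⌋ = 46475918.
Step 4: Compare |C| = 30185596 to 46475918: satisfied.
The claimed |C| lies below the Hamming bound.


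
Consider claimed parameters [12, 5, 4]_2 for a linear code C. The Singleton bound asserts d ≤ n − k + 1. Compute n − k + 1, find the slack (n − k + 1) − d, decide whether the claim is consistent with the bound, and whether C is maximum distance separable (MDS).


Singleton RHS = n − k + 1 = 8, slack = 4, bound satisfied, not MDS.

Singleton bound: d ≤ n − k + 1.
Here n = 12, k = 5, so n − k + 1 = 8.
Given d = 4, check d ≤ 8: YES.
Slack = (n − k + 1) − d = 4.
The code is NOT MDS (slack = 4 > 0).
Description: the claimed parameters are [12, 5, 4]_2; such a code would be non-MDS.


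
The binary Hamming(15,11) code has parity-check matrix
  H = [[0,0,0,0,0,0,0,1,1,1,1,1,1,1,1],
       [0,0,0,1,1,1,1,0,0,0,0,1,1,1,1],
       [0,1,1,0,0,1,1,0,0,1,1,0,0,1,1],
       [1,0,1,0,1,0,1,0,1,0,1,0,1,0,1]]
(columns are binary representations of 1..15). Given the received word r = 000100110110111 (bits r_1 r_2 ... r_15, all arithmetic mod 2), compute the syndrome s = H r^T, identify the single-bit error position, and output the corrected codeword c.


s = (0, 1, 1, 0)^T, error position = 6, corrected codeword c = 000101110110111

Compute s = H r^T mod 2 one row at a time:
  s_1 = 1 + 0 + 1 + 1 + 0 + 1 + 1 + 1 = 6 ≡ 0 (mod 2).
  s_2 = 1 + 0 + 0 + 1 + 0 + 1 + 1 + 1 = 5 ≡ 1 (mod 2).
  s_3 = 0 + 0 + 0 + 1 + 1 + 1 + 1 + 1 = 5 ≡ 1 (mod 2).
  s_4 = 0 + 0 + 0 + 1 + 0 + 1 + 1 + 1 = 4 ≡ 0 (mod 2).
s = (0, 1, 1, 0)^T — this equals column 6 of H (binary 0110), so error is at position 6.
Correct: flip bit 6 of r = 000100110110111 to get c = 000101110110111.


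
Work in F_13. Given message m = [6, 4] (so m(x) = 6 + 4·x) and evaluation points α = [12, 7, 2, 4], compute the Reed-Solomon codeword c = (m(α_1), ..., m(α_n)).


c = [2, 8, 1, 9]

Message polynomial: m(x) = 6 + 4·x (mod 13).
For each evaluation point α_i, compute m(α_i) mod 13:
  α_1 = 12: Horner steps 4 → 2, so m(12) = 2.
  α_2 = 7: Horner steps 4 → 8, so m(7) = 8.
  α_3 = 2: Horner steps 4 → 1, so m(2) = 1.
  α_4 = 4: Horner steps 4 → 9, so m(4) = 9.
Codeword c = [2, 8, 1, 9] ∈ F_13^4.


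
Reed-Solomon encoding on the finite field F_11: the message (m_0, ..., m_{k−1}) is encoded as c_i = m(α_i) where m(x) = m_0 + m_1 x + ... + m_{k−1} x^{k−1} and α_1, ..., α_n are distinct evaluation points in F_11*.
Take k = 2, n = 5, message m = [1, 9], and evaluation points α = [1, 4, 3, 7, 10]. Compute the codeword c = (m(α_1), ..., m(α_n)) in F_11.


c = [10, 4, 6, 9, 3]

Message polynomial: m(x) = 1 + 9·x (mod 11).
For each evaluation point α_i, compute m(α_i) mod 11:
  α_1 = 1: Horner steps 9 → 10, so m(1) = 10.
  α_2 = 4: Horner steps 9 → 4, so m(4) = 4.
  α_3 = 3: Horner steps 9 → 6, so m(3) = 6.
  α_4 = 7: Horner steps 9 → 9, so m(7) = 9.
  α_5 = 10: Horner steps 9 → 3, so m(10) = 3.
Codeword c = [10, 4, 6, 9, 3] ∈ F_11^5.


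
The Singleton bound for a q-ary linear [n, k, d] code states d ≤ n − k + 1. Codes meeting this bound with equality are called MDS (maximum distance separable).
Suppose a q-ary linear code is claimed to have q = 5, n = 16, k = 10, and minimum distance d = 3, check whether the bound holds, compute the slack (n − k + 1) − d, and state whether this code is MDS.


Singleton RHS = n − k + 1 = 7, slack = 4, bound satisfied, not MDS.

Singleton bound: d ≤ n − k + 1.
Here n = 16, k = 10, so n − k + 1 = 7.
Given d = 3, check d ≤ 7: YES.
Slack = (n − k + 1) − d = 4.
The code is NOT MDS (slack = 4 > 0).
Description: the claimed parameters are [16, 10, 3]_5; such a code would be non-MDS.


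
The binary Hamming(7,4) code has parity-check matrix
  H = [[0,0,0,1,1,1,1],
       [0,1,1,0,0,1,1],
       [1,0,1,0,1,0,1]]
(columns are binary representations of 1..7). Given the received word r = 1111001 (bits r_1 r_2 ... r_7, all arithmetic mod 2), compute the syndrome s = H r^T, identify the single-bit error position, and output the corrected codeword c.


s = (0, 1, 1)^T, error position = 3, corrected codeword c = 1101001

Compute s = H r^T mod 2 one row at a time:
  s_1 = 1 + 0 + 0 + 1 = 2 ≡ 0 (mod 2).
  s_2 = 1 + 1 + 0 + 1 = 3 ≡ 1 (mod 2).
  s_3 = 1 + 1 + 0 + 1 = 3 ≡ 1 (mod 2).
s = (0, 1, 1)^T — this equals column 3 of H (binary 011), so error is at position 3.
Correct: flip bit 3 of r = 1111001 to get c = 1101001.


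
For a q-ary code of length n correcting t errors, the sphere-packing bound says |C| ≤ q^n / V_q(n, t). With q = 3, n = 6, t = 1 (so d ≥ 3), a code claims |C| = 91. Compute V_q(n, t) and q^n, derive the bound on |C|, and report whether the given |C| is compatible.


V_q(n, t) = 13, q^n = 729, Hamming bound = 56, |C| = 91 > bound (violated).

Step 1: Compute V_q(n, t) = Σ_{j=0}^1 C(n, j) (q−1)^j.
  j = 0: C(6,0)·(2)^0 = 1·1 = 1.
  j = 1: C(6,1)·(2)^1 = 6·2 = 12.
  V_q(n, t) = 1 + 12 = 13.
Step 2: q^n = 3^6 = 729.
Step 3: Hamming bound ⌊q^n / V_q(n,t)⌋ = ⌊729/13⌋ = 56.
Step 4: Compare |C| = 91 to 56: violated.
The claimed |C| lies above the Hamming bound, so no 3-ary code of length 6 with d ≥ 3 can have 91 codewords.


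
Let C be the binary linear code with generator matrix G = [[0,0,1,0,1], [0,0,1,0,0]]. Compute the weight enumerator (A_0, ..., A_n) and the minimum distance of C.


Weight distribution: A_0 = 1, A_1 = 2, A_2 = 1. Minimum distance d = 1.

Enumerate all 2^2 = 4 messages m ∈ F_2^2.
For each, compute codeword c = mG in F_2^5, then tally its weight.
  m = 00 → c = 00000, weight = 0.
  m = 10 → c = 00101, weight = 2.
  m = 01 → c = 00100, weight = 1.
  m = 11 → c = 00001, weight = 1.
Tally weights:
  weight 0: 1 codewords.
  weight 1: 2 codewords.
  weight 2: 1 codewords.
Minimum distance d = smallest w > 0 with A_w > 0 = 1.
Sanity: Σ A_w = 4 = 2^2 = 4 ✓.


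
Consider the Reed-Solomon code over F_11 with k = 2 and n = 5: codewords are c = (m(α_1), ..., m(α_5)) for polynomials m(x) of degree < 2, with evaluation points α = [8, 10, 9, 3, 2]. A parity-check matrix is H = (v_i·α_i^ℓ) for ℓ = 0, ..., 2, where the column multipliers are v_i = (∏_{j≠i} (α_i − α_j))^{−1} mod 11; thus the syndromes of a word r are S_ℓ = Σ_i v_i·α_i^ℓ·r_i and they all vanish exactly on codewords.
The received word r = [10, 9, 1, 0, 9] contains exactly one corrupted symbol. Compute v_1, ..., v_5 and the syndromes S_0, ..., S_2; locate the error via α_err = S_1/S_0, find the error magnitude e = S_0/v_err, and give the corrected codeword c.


S = (3, 8, 3), error at position 2, error magnitude e = 6, c = [10, 3, 1, 0, 9].

Step 1: column multipliers v_i = (∏_{j≠i}(α_i − α_j))^{−1} mod 11.
  i = 1 (α = 8): (8−10)(8−9)(8−3)(8−2) = (−2)·(−1)·5·6 = 60 ≡ 5, so v_1 = 5^{−1} = 9 (mod 11).
  i = 2 (α = 10): (10−8)(10−9)(10−3)(10−2) = 2·1·7·8 = 112 ≡ 2, so v_2 = 2^{−1} = 6 (mod 11).
  i = 3 (α = 9): (9−8)(9−10)(9−3)(9−2) = 1·(−1)·6·7 = −42 ≡ 2, so v_3 = 2^{−1} = 6 (mod 11).
  i = 4 (α = 3): (3−8)(3−10)(3−9)(3−2) = (−5)·(−7)·(−6)·1 = −210 ≡ 10, so v_4 = 10^{−1} = 10 (mod 11).
  i = 5 (α = 2): (2−8)(2−10)(2−9)(2−3) = (−6)·(−8)·(−7)·(−1) = 336 ≡ 6, so v_5 = 6^{−1} = 2 (mod 11).
  v = [9, 6, 6, 10, 2].
Step 2: syndromes of r = [10, 9, 1, 0, 9] (all sums mod 11).
  S_0 = Σ v_i r_i = 9·10 + 6·9 + 6·1 + 10·0 + 2·9 = 168 ≡ 3.
  S_1 = Σ v_i α_i r_i = 9·8·10 + 6·10·9 + 6·9·1 + 10·3·0 + 2·2·9 = 1350 ≡ 8.
  α_i^2 mod 11 = [9, 1, 4, 9, 4].
  S_2 = Σ v_i α_i^2 r_i = 9·9·10 + 6·1·9 + 6·4·1 + 10·9·0 + 2·4·9 = 960 ≡ 3.
  S = (3, 8, 3) ≠ 0, so r is not a codeword (an error is present).
Step 3: locate the error. For a single error e at position i, S_ℓ = v_i·e·α_i^ℓ, so α_err = S_1/S_0.
  S_0^{−1} = 3^{−1} = 4 (mod 11), so α_err = 8·4 = 32 ≡ 10 = α_2. Error position i = 2.
  Consistency check: S_2/S_1 = 3·7 = 21 ≡ 10 = α_err ✓ (single-error assumption holds).
Step 4: error magnitude e = S_0/v_2 = S_0·∏_{j≠2}(α_2 − α_j) = 3·2 = 6 ≡ 6 (mod 11).
Step 5: correct position 2: c_2 = r_2 − e = 9 − 6 ≡ 3 (mod 11). Hence c = [10, 3, 1, 0, 9].
  Check: interpolating c through the α_i gives m(x) = 5 + 2·x (degree < 2) with m(α_i) = c_i for every i, so c is indeed a codeword.


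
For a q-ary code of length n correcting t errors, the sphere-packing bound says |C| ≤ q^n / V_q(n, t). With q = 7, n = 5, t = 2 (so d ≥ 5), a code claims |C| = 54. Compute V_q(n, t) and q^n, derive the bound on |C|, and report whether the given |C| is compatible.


V_q(n, t) = 391, q^n = 16807, Hamming bound = 42, |C| = 54 > bound (violated).

Step 1: Compute V_q(n, t) = Σ_{j=0}^2 C(n, j) (q−1)^j.
  j = 0: C(5,0)·(6)^0 = 1·1 = 1.
  j = 1: C(5,1)·(6)^1 = 5·6 = 30.
  j = 2: C(5,2)·(6)^2 = 10·36 = 360.
  V_q(n, t) = 1 + 30 + 360 = 391.
Step 2: q^n = 7^5 = 16807.
Step 3: Hamming bound ⌊q^n / V_q(n,t)⌋ = ⌊16807/391⌋ = 42.
Step 4: Compare |C| = 54 to 42: violated.
The claimed |C| lies above the Hamming bound, so no 7-ary code of length 5 with d ≥ 5 can have 54 codewords.


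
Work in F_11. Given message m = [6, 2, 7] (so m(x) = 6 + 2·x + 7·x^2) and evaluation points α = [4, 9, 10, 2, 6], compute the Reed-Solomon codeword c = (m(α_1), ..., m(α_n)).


c = [5, 8, 0, 5, 6]

Message polynomial: m(x) = 6 + 2·x + 7·x^2 (mod 11).
For each evaluation point α_i, compute m(α_i) mod 11:
  α_1 = 4: Horner steps 7 → 8 → 5, so m(4) = 5.
  α_2 = 9: Horner steps 7 → 10 → 8, so m(9) = 8.
  α_3 = 10: Horner steps 7 → 6 → 0, so m(10) = 0.
  α_4 = 2: Horner steps 7 → 5 → 5, so m(2) = 5.
  α_5 = 6: Horner steps 7 → 0 → 6, so m(6) = 6.
Codeword c = [5, 8, 0, 5, 6] ∈ F_11^5.


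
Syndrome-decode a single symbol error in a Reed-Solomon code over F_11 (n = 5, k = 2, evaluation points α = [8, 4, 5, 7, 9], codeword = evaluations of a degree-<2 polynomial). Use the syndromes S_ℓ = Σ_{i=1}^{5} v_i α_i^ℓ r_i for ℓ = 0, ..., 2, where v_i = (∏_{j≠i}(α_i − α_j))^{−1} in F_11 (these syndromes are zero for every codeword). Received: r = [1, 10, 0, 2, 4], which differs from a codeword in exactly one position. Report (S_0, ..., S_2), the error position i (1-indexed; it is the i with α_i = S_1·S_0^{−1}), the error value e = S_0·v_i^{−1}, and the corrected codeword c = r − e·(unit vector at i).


S = (2, 5, 7), error at position 1, error magnitude e = 9, c = [3, 10, 0, 2, 4].

Step 1: column multipliers v_i = (∏_{j≠i}(α_i − α_j))^{−1} mod 11.
  i = 1 (α = 8): (8−4)(8−5)(8−7)(8−9) = 4·3·1·(−1) = −12 ≡ 10, so v_1 = 10^{−1} = 10 (mod 11).
  i = 2 (α = 4): (4−8)(4−5)(4−7)(4−9) = (−4)·(−1)·(−3)·(−5) = 60 ≡ 5, so v_2 = 5^{−1} = 9 (mod 11).
  i = 3 (α = 5): (5−8)(5−4)(5−7)(5−9) = (−3)·1·(−2)·(−4) = −24 ≡ 9, so v_3 = 9^{−1} = 5 (mod 11).
  i = 4 (α = 7): (7−8)(7−4)(7−5)(7−9) = (−1)·3·2·(−2) = 12 ≡ 1, so v_4 = 1^{−1} = 1 (mod 11).
  i = 5 (α = 9): (9−8)(9−4)(9−5)(9−7) = 1·5·4·2 = 40 ≡ 7, so v_5 = 7^{−1} = 8 (mod 11).
  v = [10, 9, 5, 1, 8].
Step 2: syndromes of r = [1, 10, 0, 2, 4] (all sums mod 11).
  S_0 = Σ v_i r_i = 10·1 + 9·10 + 5·0 + 1·2 + 8·4 = 134 ≡ 2.
  S_1 = Σ v_i α_i r_i = 10·8·1 + 9·4·10 + 5·5·0 + 1·7·2 + 8·9·4 = 742 ≡ 5.
  α_i^2 mod 11 = [9, 5, 3, 5, 4].
  S_2 = Σ v_i α_i^2 r_i = 10·9·1 + 9·5·10 + 5·3·0 + 1·5·2 + 8·4·4 = 678 ≡ 7.
  S = (2, 5, 7) ≠ 0, so r is not a codeword (an error is present).
Step 3: locate the error. For a single error e at position i, S_ℓ = v_i·e·α_i^ℓ, so α_err = S_1/S_0.
  S_0^{−1} = 2^{−1} = 6 (mod 11), so α_err = 5·6 = 30 ≡ 8 = α_1. Error position i = 1.
  Consistency check: S_2/S_1 = 7·9 = 63 ≡ 8 = α_err ✓ (single-error assumption holds).
Step 4: error magnitude e = S_0/v_1 = S_0·∏_{j≠1}(α_1 − α_j) = 2·10 = 20 ≡ 9 (mod 11).
Step 5: correct position 1: c_1 = r_1 − e = 1 − 9 ≡ 3 (mod 11). Hence c = [3, 10, 0, 2, 4].
  Check: interpolating c through the α_i gives m(x) = 6 + 1·x (degree < 2) with m(α_i) = c_i for every i, so c is indeed a codeword.


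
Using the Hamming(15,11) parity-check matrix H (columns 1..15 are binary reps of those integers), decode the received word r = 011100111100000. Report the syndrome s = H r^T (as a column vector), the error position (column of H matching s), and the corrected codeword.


s = (1, 0, 0, 1)^T, error position = 9, corrected codeword c = 011100110100000

Compute s = H r^T mod 2 one row at a time:
  s_1 = 1 + 1 + 1 + 0 + 0 + 0 + 0 + 0 = 3 ≡ 1 (mod 2).
  s_2 = 1 + 0 + 0 + 1 + 0 + 0 + 0 + 0 = 2 ≡ 0 (mod 2).
  s_3 = 1 + 1 + 0 + 1 + 1 + 0 + 0 + 0 = 4 ≡ 0 (mod 2).
  s_4 = 0 + 1 + 0 + 1 + 1 + 0 + 0 + 0 = 3 ≡ 1 (mod 2).
s = (1, 0, 0, 1)^T — this equals column 9 of H (binary 1001), so error is at position 9.
Correct: flip bit 9 of r = 011100111100000 to get c = 011100110100000.


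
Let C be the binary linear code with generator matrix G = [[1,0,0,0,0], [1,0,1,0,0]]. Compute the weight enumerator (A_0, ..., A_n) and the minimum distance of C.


Weight distribution: A_0 = 1, A_1 = 2, A_2 = 1. Minimum distance d = 1.

Enumerate all 2^2 = 4 messages m ∈ F_2^2.
For each, compute codeword c = mG in F_2^5, then tally its weight.
  m = 00 → c = 00000, weight = 0.
  m = 10 → c = 10000, weight = 1.
  m = 01 → c = 10100, weight = 2.
  m = 11 → c = 00100, weight = 1.
Tally weights:
  weight 0: 1 codewords.
  weight 1: 2 codewords.
  weight 2: 1 codewords.
Minimum distance d = smallest w > 0 with A_w > 0 = 1.
Sanity: Σ A_w = 4 = 2^2 = 4 ✓.


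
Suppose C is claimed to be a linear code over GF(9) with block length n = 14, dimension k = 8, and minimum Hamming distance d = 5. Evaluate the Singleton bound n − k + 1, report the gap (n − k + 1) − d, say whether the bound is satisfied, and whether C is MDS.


Singleton RHS = n − k + 1 = 7, slack = 2, bound satisfied, not MDS.

Singleton bound: d ≤ n − k + 1.
Here n = 14, k = 8, so n − k + 1 = 7.
Given d = 5, check d ≤ 7: YES.
Slack = (n − k + 1) − d = 2.
The code is NOT MDS (slack = 2 > 0).
Description: the claimed parameters are [14, 8, 5]_9; such a code would be non-MDS.


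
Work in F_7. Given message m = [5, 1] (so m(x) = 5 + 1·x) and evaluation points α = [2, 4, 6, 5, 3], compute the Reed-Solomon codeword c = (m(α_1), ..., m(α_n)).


c = [0, 2, 4, 3, 1]

Message polynomial: m(x) = 5 + 1·x (mod 7).
For each evaluation point α_i, compute m(α_i) mod 7:
  α_1 = 2: Horner steps 1 → 0, so m(2) = 0.
  α_2 = 4: Horner steps 1 → 2, so m(4) = 2.
  α_3 = 6: Horner steps 1 → 4, so m(6) = 4.
  α_4 = 5: Horner steps 1 → 3, so m(5) = 3.
  α_5 = 3: Horner steps 1 → 1, so m(3) = 1.
Codeword c = [0, 2, 4, 3, 1] ∈ F_7^5.


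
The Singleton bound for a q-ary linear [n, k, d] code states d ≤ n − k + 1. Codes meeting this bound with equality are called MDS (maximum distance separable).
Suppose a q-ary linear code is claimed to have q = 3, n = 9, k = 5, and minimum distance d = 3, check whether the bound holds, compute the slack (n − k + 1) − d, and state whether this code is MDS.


Singleton RHS = n − k + 1 = 5, slack = 2, bound satisfied, not MDS.

Singleton bound: d ≤ n − k + 1.
Here n = 9, k = 5, so n − k + 1 = 5.
Given d = 3, check d ≤ 5: YES.
Slack = (n − k + 1) − d = 2.
The code is NOT MDS (slack = 2 > 0).
Description: the claimed parameters are [9, 5, 3]_3; such a code would be non-MDS.


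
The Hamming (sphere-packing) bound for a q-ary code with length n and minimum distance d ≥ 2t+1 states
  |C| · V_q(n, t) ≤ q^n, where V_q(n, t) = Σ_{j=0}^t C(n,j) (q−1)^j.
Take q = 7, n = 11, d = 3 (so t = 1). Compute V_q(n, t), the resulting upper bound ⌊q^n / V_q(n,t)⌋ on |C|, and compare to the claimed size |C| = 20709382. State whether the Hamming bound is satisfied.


V_q(n, t) = 67, q^n = 1977326743, Hamming bound = 29512339, |C| = 20709382 ≤ bound (satisfied).

Step 1: Compute V_q(n, t) = Σ_{j=0}^1 C(n, j) (q−1)^j.
  j = 0: C(11,0)·(6)^0 = 1·1 = 1.
  j = 1: C(11,1)·(6)^1 = 11·6 = 66.
  V_q(n, t) = 1 + 66 = 67.
Step 2: q^n = 7^11 = 1977326743.
Step 3: Hamming bound ⌊q^n / V_q(n,t)⌋ = ⌊1977326743/67⌋ = 29512339.
Step 4: Compare |C| = 20709382 to 29512339: satisfied.
The claimed |C| lies below the Hamming bound.


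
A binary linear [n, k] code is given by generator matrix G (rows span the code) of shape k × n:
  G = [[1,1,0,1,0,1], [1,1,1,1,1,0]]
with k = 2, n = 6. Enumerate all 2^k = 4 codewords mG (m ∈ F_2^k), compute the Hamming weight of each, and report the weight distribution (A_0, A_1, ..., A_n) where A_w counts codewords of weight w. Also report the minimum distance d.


Weight distribution: A_0 = 1, A_3 = 1, A_4 = 1, A_5 = 1. Minimum distance d = 3.

Enumerate all 2^2 = 4 messages m ∈ F_2^2.
For each, compute codeword c = mG in F_2^6, then tally its weight.
  m = 00 → c = 000000, weight = 0.
  m = 10 → c = 110101, weight = 4.
  m = 01 → c = 111110, weight = 5.
  m = 11 → c = 001011, weight = 3.
Tally weights:
  weight 0: 1 codewords.
  weight 3: 1 codewords.
  weight 4: 1 codewords.
  weight 5: 1 codewords.
Minimum distance d = smallest w > 0 with A_w > 0 = 3.
Sanity: Σ A_w = 4 = 2^2 = 4 ✓.


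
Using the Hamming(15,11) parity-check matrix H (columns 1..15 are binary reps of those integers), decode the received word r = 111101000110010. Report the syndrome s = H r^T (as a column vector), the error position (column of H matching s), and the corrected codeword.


s = (1, 1, 0, 1)^T, error position = 13, corrected codeword c = 111101000110110

Compute s = H r^T mod 2 one row at a time:
  s_1 = 0 + 0 + 1 + 1 + 0 + 0 + 1 + 0 = 3 ≡ 1 (mod 2).
  s_2 = 1 + 0 + 1 + 0 + 0 + 0 + 1 + 0 = 3 ≡ 1 (mod 2).
  s_3 = 1 + 1 + 1 + 0 + 1 + 1 + 1 + 0 = 6 ≡ 0 (mod 2).
  s_4 = 1 + 1 + 0 + 0 + 0 + 1 + 0 + 0 = 3 ≡ 1 (mod 2).
s = (1, 1, 0, 1)^T — this equals column 13 of H (binary 1101), so error is at position 13.
Correct: flip bit 13 of r = 111101000110010 to get c = 111101000110110.


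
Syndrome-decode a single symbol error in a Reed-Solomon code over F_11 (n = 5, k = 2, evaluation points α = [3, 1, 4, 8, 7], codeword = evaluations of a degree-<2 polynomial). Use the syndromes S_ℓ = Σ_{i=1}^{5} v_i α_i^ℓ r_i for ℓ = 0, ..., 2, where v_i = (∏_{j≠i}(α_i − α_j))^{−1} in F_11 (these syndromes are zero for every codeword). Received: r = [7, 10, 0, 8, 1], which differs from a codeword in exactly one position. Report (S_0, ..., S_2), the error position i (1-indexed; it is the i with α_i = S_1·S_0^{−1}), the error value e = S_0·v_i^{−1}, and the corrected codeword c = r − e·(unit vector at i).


S = (10, 3, 2), error at position 4, error magnitude e = 3, c = [7, 10, 0, 5, 1].

Step 1: column multipliers v_i = (∏_{j≠i}(α_i − α_j))^{−1} mod 11.
  i = 1 (α = 3): (3−1)(3−4)(3−8)(3−7) = 2·(−1)·(−5)·(−4) = −40 ≡ 4, so v_1 = 4^{−1} = 3 (mod 11).
  i = 2 (α = 1): (1−3)(1−4)(1−8)(1−7) = (−2)·(−3)·(−7)·(−6) = 252 ≡ 10, so v_2 = 10^{−1} = 10 (mod 11).
  i = 3 (α = 4): (4−3)(4−1)(4−8)(4−7) = 1·3·(−4)·(−3) = 36 ≡ 3, so v_3 = 3^{−1} = 4 (mod 11).
  i = 4 (α = 8): (8−3)(8−1)(8−4)(8−7) = 5·7·4·1 = 140 ≡ 8, so v_4 = 8^{−1} = 7 (mod 11).
  i = 5 (α = 7): (7−3)(7−1)(7−4)(7−8) = 4·6·3·(−1) = −72 ≡ 5, so v_5 = 5^{−1} = 9 (mod 11).
  v = [3, 10, 4, 7, 9].
Step 2: syndromes of r = [7, 10, 0, 8, 1] (all sums mod 11).
  S_0 = Σ v_i r_i = 3·7 + 10·10 + 4·0 + 7·8 + 9·1 = 186 ≡ 10.
  S_1 = Σ v_i α_i r_i = 3·3·7 + 10·1·10 + 4·4·0 + 7·8·8 + 9·7·1 = 674 ≡ 3.
  α_i^2 mod 11 = [9, 1, 5, 9, 5].
  S_2 = Σ v_i α_i^2 r_i = 3·9·7 + 10·1·10 + 4·5·0 + 7·9·8 + 9·5·1 = 838 ≡ 2.
  S = (10, 3, 2) ≠ 0, so r is not a codeword (an error is present).
Step 3: locate the error. For a single error e at position i, S_ℓ = v_i·e·α_i^ℓ, so α_err = S_1/S_0.
  S_0^{−1} = 10^{−1} = 10 (mod 11), so α_err = 3·10 = 30 ≡ 8 = α_4. Error position i = 4.
  Consistency check: S_2/S_1 = 2·4 = 8 ≡ 8 = α_err ✓ (single-error assumption holds).
Step 4: error magnitude e = S_0/v_4 = S_0·∏_{j≠4}(α_4 − α_j) = 10·8 = 80 ≡ 3 (mod 11).
Step 5: correct position 4: c_4 = r_4 − e = 8 − 3 ≡ 5 (mod 11). Hence c = [7, 10, 0, 5, 1].
  Check: interpolating c through the α_i gives m(x) = 6 + 4·x (degree < 2) with m(α_i) = c_i for every i, so c is indeed a codeword.


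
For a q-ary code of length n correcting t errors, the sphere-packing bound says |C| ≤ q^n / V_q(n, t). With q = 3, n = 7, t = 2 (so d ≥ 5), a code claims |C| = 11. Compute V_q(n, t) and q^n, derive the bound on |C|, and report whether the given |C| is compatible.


V_q(n, t) = 99, q^n = 2187, Hamming bound = 22, |C| = 11 ≤ bound (satisfied).

Step 1: Compute V_q(n, t) = Σ_{j=0}^2 C(n, j) (q−1)^j.
  j = 0: C(7,0)·(2)^0 = 1·1 = 1.
  j = 1: C(7,1)·(2)^1 = 7·2 = 14.
  j = 2: C(7,2)·(2)^2 = 21·4 = 84.
  V_q(n, t) = 1 + 14 + 84 = 99.
Step 2: q^n = 3^7 = 2187.
Step 3: Hamming bound ⌊q^n / V_q(n,t)⌋ = ⌊2187/99⌋ = 22.
Step 4: Compare |C| = 11 to 22: satisfied.
The claimed |C| lies below the Hamming bound.


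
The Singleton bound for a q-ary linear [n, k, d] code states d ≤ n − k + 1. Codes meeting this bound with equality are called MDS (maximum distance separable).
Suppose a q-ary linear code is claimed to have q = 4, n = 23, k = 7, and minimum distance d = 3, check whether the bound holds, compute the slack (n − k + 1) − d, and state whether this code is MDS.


Singleton RHS = n − k + 1 = 17, slack = 14, bound satisfied, not MDS.

Singleton bound: d ≤ n − k + 1.
Here n = 23, k = 7, so n − k + 1 = 17.
Given d = 3, check d ≤ 17: YES.
Slack = (n − k + 1) − d = 14.
The code is NOT MDS (slack = 14 > 0).
Description: the claimed parameters are [23, 7, 3]_4; such a code would be non-MDS.


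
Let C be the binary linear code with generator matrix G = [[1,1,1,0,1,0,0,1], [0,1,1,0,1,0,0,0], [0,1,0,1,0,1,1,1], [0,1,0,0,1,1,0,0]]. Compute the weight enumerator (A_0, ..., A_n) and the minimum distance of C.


Weight distribution: A_0 = 1, A_2 = 2, A_3 = 2, A_4 = 3, A_5 = 6, A_6 = 2. Minimum distance d = 2.

Enumerate all 2^4 = 16 messages m ∈ F_2^4.
For each, compute codeword c = mG in F_2^8, then tally its weight.
  m = 0000 → c = 00000000, weight = 0.
  m = 1000 → c = 11101001, weight = 5.
  m = 0100 → c = 01101000, weight = 3.
  m = 1100 → c = 10000001, weight = 2.
  m = 0010 → c = 01010111, weight = 5.
  m = 1010 → c = 10111110, weight = 6.
  m = 0110 → c = 00111111, weight = 6.
  m = 1110 → c = 11010110, weight = 5.
  m = 0001 → c = 01001100, weight = 3.
  m = 1001 → c = 10100101, weight = 4.
  m = 0101 → c = 00100100, weight = 2.
  m = 1101 → c = 11001101, weight = 5.
  m = 0011 → c = 00011011, weight = 4.
  m = 1011 → c = 11110010, weight = 5.
  m = 0111 → c = 01110011, weight = 5.
  m = 1111 → c = 10011010, weight = 4.
Tally weights:
  weight 0: 1 codewords.
  weight 2: 2 codewords.
  weight 3: 2 codewords.
  weight 4: 3 codewords.
  weight 5: 6 codewords.
  weight 6: 2 codewords.
Minimum distance d = smallest w > 0 with A_w > 0 = 2.
Sanity: Σ A_w = 16 = 2^4 = 16 ✓.


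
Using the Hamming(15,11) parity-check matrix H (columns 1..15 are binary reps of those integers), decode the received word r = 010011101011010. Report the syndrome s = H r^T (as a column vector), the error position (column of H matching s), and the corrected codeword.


s = (0, 1, 1, 0)^T, error position = 6, corrected codeword c = 010010101011010

Compute s = H r^T mod 2 one row at a time:
  s_1 = 0 + 1 + 0 + 1 + 1 + 0 + 1 + 0 = 4 ≡ 0 (mod 2).
  s_2 = 0 + 1 + 1 + 1 + 1 + 0 + 1 + 0 = 5 ≡ 1 (mod 2).
  s_3 = 1 + 0 + 1 + 1 + 0 + 1 + 1 + 0 = 5 ≡ 1 (mod 2).
  s_4 = 0 + 0 + 1 + 1 + 1 + 1 + 0 + 0 = 4 ≡ 0 (mod 2).
s = (0, 1, 1, 0)^T — this equals column 6 of H (binary 0110), so error is at position 6.
Correct: flip bit 6 of r = 010011101011010 to get c = 010010101011010.


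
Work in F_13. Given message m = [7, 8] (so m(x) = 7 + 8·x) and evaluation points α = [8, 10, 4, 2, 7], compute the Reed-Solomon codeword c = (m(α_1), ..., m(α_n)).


c = [6, 9, 0, 10, 11]

Message polynomial: m(x) = 7 + 8·x (mod 13).
For each evaluation point α_i, compute m(α_i) mod 13:
  α_1 = 8: Horner steps 8 → 6, so m(8) = 6.
  α_2 = 10: Horner steps 8 → 9, so m(10) = 9.
  α_3 = 4: Horner steps 8 → 0, so m(4) = 0.
  α_4 = 2: Horner steps 8 → 10, so m(2) = 10.
  α_5 = 7: Horner steps 8 → 11, so m(7) = 11.
Codeword c = [6, 9, 0, 10, 11] ∈ F_13^5.


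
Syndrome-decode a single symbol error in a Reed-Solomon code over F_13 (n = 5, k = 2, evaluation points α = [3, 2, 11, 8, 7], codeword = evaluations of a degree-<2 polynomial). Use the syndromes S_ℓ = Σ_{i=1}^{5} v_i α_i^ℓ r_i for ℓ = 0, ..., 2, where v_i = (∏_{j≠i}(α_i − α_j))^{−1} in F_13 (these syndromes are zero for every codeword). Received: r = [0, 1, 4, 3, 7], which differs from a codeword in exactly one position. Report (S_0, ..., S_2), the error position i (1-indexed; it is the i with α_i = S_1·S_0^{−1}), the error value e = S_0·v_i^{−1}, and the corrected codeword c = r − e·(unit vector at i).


S = (9, 1, 3), error at position 1, error magnitude e = 3, c = [10, 1, 4, 3, 7].

Step 1: column multipliers v_i = (∏_{j≠i}(α_i − α_j))^{−1} mod 13.
  i = 1 (α = 3): (3−2)(3−11)(3−8)(3−7) = 1·(−8)·(−5)·(−4) = −160 ≡ 9, so v_1 = 9^{−1} = 3 (mod 13).
  i = 2 (α = 2): (2−3)(2−11)(2−8)(2−7) = (−1)·(−9)·(−6)·(−5) = 270 ≡ 10, so v_2 = 10^{−1} = 4 (mod 13).
  i = 3 (α = 11): (11−3)(11−2)(11−8)(11−7) = 8·9·3·4 = 864 ≡ 6, so v_3 = 6^{−1} = 11 (mod 13).
  i = 4 (α = 8): (8−3)(8−2)(8−11)(8−7) = 5·6·(−3)·1 = −90 ≡ 1, so v_4 = 1^{−1} = 1 (mod 13).
  i = 5 (α = 7): (7−3)(7−2)(7−11)(7−8) = 4·5·(−4)·(−1) = 80 ≡ 2, so v_5 = 2^{−1} = 7 (mod 13).
  v = [3, 4, 11, 1, 7].
Step 2: syndromes of r = [0, 1, 4, 3, 7] (all sums mod 13).
  S_0 = Σ v_i r_i = 3·0 + 4·1 + 11·4 + 1·3 + 7·7 = 100 ≡ 9.
  S_1 = Σ v_i α_i r_i = 3·3·0 + 4·2·1 + 11·11·4 + 1·8·3 + 7·7·7 = 859 ≡ 1.
  α_i^2 mod 13 = [9, 4, 4, 12, 10].
  S_2 = Σ v_i α_i^2 r_i = 3·9·0 + 4·4·1 + 11·4·4 + 1·12·3 + 7·10·7 = 718 ≡ 3.
  S = (9, 1, 3) ≠ 0, so r is not a codeword (an error is present).
Step 3: locate the error. For a single error e at position i, S_ℓ = v_i·e·α_i^ℓ, so α_err = S_1/S_0.
  S_0^{−1} = 9^{−1} = 3 (mod 13), so α_err = 1·3 = 3 ≡ 3 = α_1. Error position i = 1.
  Consistency check: S_2/S_1 = 3·1 = 3 ≡ 3 = α_err ✓ (single-error assumption holds).
Step 4: error magnitude e = S_0/v_1 = S_0·∏_{j≠1}(α_1 − α_j) = 9·9 = 81 ≡ 3 (mod 13).
Step 5: correct position 1: c_1 = r_1 − e = 0 − 3 ≡ 10 (mod 13). Hence c = [10, 1, 4, 3, 7].
  Check: interpolating c through the α_i gives m(x) = 9 + 9·x (degree < 2) with m(α_i) = c_i for every i, so c is indeed a codeword.


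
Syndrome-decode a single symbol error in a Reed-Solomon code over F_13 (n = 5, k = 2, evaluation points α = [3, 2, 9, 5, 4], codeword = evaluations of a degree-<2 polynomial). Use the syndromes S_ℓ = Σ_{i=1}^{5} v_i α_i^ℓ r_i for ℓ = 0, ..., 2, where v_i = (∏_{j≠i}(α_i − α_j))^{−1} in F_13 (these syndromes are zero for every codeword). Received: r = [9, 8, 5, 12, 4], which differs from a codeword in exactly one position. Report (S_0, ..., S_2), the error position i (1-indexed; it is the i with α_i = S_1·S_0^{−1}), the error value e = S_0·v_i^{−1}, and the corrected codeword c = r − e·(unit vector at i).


S = (11, 9, 5), error at position 2, error magnitude e = 7, c = [9, 1, 5, 12, 4].

Step 1: column multipliers v_i = (∏_{j≠i}(α_i − α_j))^{−1} mod 13.
  i = 1 (α = 3): (3−2)(3−9)(3−5)(3−4) = 1·(−6)·(−2)·(−1) = −12 ≡ 1, so v_1 = 1^{−1} = 1 (mod 13).
  i = 2 (α = 2): (2−3)(2−9)(2−5)(2−4) = (−1)·(−7)·(−3)·(−2) = 42 ≡ 3, so v_2 = 3^{−1} = 9 (mod 13).
  i = 3 (α = 9): (9−3)(9−2)(9−5)(9−4) = 6·7·4·5 = 840 ≡ 8, so v_3 = 8^{−1} = 5 (mod 13).
  i = 4 (α = 5): (5−3)(5−2)(5−9)(5−4) = 2·3·(−4)·1 = −24 ≡ 2, so v_4 = 2^{−1} = 7 (mod 13).
  i = 5 (α = 4): (4−3)(4−2)(4−9)(4−5) = 1·2·(−5)·(−1) = 10 ≡ 10, so v_5 = 10^{−1} = 4 (mod 13).
  v = [1, 9, 5, 7, 4].
Step 2: syndromes of r = [9, 8, 5, 12, 4] (all sums mod 13).
  S_0 = Σ v_i r_i = 1·9 + 9·8 + 5·5 + 7·12 + 4·4 = 206 ≡ 11.
  S_1 = Σ v_i α_i r_i = 1·3·9 + 9·2·8 + 5·9·5 + 7·5·12 + 4·4·4 = 880 ≡ 9.
  α_i^2 mod 13 = [9, 4, 3, 12, 3].
  S_2 = Σ v_i α_i^2 r_i = 1·9·9 + 9·4·8 + 5·3·5 + 7·12·12 + 4·3·4 = 1500 ≡ 5.
  S = (11, 9, 5) ≠ 0, so r is not a codeword (an error is present).
Step 3: locate the error. For a single error e at position i, S_ℓ = v_i·e·α_i^ℓ, so α_err = S_1/S_0.
  S_0^{−1} = 11^{−1} = 6 (mod 13), so α_err = 9·6 = 54 ≡ 2 = α_2. Error position i = 2.
  Consistency check: S_2/S_1 = 5·3 = 15 ≡ 2 = α_err ✓ (single-error assumption holds).
Step 4: error magnitude e = S_0/v_2 = S_0·∏_{j≠2}(α_2 − α_j) = 11·3 = 33 ≡ 7 (mod 13).
Step 5: correct position 2: c_2 = r_2 − e = 8 − 7 ≡ 1 (mod 13). Hence c = [9, 1, 5, 12, 4].
  Check: interpolating c through the α_i gives m(x) = 11 + 8·x (degree < 2) with m(α_i) = c_i for every i, so c is indeed a codeword.


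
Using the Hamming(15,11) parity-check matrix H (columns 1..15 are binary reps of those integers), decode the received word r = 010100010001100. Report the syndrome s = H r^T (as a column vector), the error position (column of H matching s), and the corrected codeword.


s = (1, 1, 1, 1)^T, error position = 15, corrected codeword c = 010100010001101

Compute s = H r^T mod 2 one row at a time:
  s_1 = 1 + 0 + 0 + 0 + 1 + 1 + 0 + 0 = 3 ≡ 1 (mod 2).
  s_2 = 1 + 0 + 0 + 0 + 1 + 1 + 0 + 0 = 3 ≡ 1 (mod 2).
  s_3 = 1 + 0 + 0 + 0 + 0 + 0 + 0 + 0 = 1 ≡ 1 (mod 2).
  s_4 = 0 + 0 + 0 + 0 + 0 + 0 + 1 + 0 = 1 ≡ 1 (mod 2).
s = (1, 1, 1, 1)^T — this equals column 15 of H (binary 1111), so error is at position 15.
Correct: flip bit 15 of r = 010100010001100 to get c = 010100010001101.


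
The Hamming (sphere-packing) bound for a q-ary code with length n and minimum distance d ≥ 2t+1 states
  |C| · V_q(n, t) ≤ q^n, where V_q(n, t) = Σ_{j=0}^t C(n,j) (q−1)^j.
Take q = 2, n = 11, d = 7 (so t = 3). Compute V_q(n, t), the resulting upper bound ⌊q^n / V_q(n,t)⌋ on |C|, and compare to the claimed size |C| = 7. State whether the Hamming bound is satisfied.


V_q(n, t) = 232, q^n = 2048, Hamming bound = 8, |C| = 7 ≤ bound (satisfied).

Step 1: Compute V_q(n, t) = Σ_{j=0}^3 C(n, j) (q−1)^j.
  j = 0: C(11,0)·(1)^0 = 1·1 = 1.
  j = 1: C(11,1)·(1)^1 = 11·1 = 11.
  j = 2: C(11,2)·(1)^2 = 55·1 = 55.
  j = 3: C(11,3)·(1)^3 = 165·1 = 165.
  V_q(n, t) = 1 + 11 + 55 + 165 = 232.
Step 2: q^n = 2^11 = 2048.
Step 3: Hamming bound ⌊q^n / V_q(n,t)⌋ = ⌊2048/232⌋ = 8.
Step 4: Compare |C| = 7 to 8: satisfied.
The claimed |C| lies below the Hamming bound.


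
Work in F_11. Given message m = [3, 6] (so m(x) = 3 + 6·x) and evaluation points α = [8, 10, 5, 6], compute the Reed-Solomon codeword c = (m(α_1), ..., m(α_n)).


c = [7, 8, 0, 6]

Message polynomial: m(x) = 3 + 6·x (mod 11).
For each evaluation point α_i, compute m(α_i) mod 11:
  α_1 = 8: Horner steps 6 → 7, so m(8) = 7.
  α_2 = 10: Horner steps 6 → 8, so m(10) = 8.
  α_3 = 5: Horner steps 6 → 0, so m(5) = 0.
  α_4 = 6: Horner steps 6 → 6, so m(6) = 6.
Codeword c = [7, 8, 0, 6] ∈ F_11^4.


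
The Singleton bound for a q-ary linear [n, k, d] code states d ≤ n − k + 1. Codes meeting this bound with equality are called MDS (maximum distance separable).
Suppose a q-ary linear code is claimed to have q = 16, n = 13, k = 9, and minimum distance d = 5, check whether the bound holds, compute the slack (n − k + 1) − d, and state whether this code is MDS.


Singleton RHS = n − k + 1 = 5, slack = 0, bound satisfied, MDS.

Singleton bound: d ≤ n − k + 1.
Here n = 13, k = 9, so n − k + 1 = 5.
Given d = 5, check d ≤ 5: YES.
Slack = (n − k + 1) − d = 0.
The code is MDS (slack = 0).
Description: the claimed parameters are [13, 9, 5]_16; such a code would be MDS (meets Singleton bound).


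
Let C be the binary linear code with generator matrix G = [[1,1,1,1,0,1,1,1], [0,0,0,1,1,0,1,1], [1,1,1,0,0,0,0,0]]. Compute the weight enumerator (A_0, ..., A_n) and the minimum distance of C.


Weight distribution: A_0 = 1, A_2 = 1, A_3 = 1, A_4 = 2, A_5 = 1, A_7 = 2. Minimum distance d = 2.

Enumerate all 2^3 = 8 messages m ∈ F_2^3.
For each, compute codeword c = mG in F_2^8, then tally its weight.
  m = 000 → c = 00000000, weight = 0.
  m = 100 → c = 11110111, weight = 7.
  m = 010 → c = 00011011, weight = 4.
  m = 110 → c = 11101100, weight = 5.
  m = 001 → c = 11100000, weight = 3.
  m = 101 → c = 00010111, weight = 4.
  m = 011 → c = 11111011, weight = 7.
  m = 111 → c = 00001100, weight = 2.
Tally weights:
  weight 0: 1 codewords.
  weight 2: 1 codewords.
  weight 3: 1 codewords.
  weight 4: 2 codewords.
  weight 5: 1 codewords.
  weight 7: 2 codewords.
Minimum distance d = smallest w > 0 with A_w > 0 = 2.
Sanity: Σ A_w = 8 = 2^3 = 8 ✓.


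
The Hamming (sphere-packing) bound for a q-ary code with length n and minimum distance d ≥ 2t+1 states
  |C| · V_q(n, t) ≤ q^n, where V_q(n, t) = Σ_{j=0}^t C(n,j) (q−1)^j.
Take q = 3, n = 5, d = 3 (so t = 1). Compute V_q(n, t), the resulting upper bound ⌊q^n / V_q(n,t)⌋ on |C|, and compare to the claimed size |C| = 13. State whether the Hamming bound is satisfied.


V_q(n, t) = 11, q^n = 243, Hamming bound = 22, |C| = 13 ≤ bound (satisfied).

Step 1: Compute V_q(n, t) = Σ_{j=0}^1 C(n, j) (q−1)^j.
  j = 0: C(5,0)·(2)^0 = 1·1 = 1.
  j = 1: C(5,1)·(2)^1 = 5·2 = 10.
  V_q(n, t) = 1 + 10 = 11.
Step 2: q^n = 3^5 = 243.
Step 3: Hamming bound ⌊q^n / V_q(n,t)⌋ = ⌊243/11⌋ = 22.
Step 4: Compare |C| = 13 to 22: satisfied.
The claimed |C| lies below the Hamming bound.
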